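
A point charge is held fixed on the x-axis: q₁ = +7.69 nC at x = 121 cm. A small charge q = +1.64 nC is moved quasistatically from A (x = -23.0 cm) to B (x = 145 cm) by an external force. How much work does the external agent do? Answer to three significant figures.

3.94×10⁻⁷ J

For quasistatic motion the external work equals the change in potential energy: W_ext = qΔV = q(V_B − V_A).
At A: distance to the source charge is 1.44 m; V_A = kq₁/r = 48.0 V.
At B: distance to the source charge is 0.240 m; V_B = kq₁/r = 288 V.
ΔV = V_B − V_A = 240 V.
W_ext = qΔV = (1.64×10⁻⁹ C)(240 V) = 3.94×10⁻⁷ J.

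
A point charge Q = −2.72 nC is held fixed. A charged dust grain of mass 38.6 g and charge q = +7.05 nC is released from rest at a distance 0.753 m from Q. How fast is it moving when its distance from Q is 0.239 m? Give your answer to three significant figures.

Only the electrostatic force acts, so mechanical energy is conserved: ½mv² = U₁ − U₂ = kQq(1/r₁ − 1/r₂).
U₁ − U₂ = (8.99×10⁹ N·m²/C²)(-2.72×10⁻⁹ C)(7.05×10⁻⁹ C)(1/0.753 − 1/0.239) = 4.92×10⁻⁷ J.
v = √(2·4.92×10⁻⁷/0.0386) = 5.05×10⁻³ m/s.

5.05×10⁻³ m/s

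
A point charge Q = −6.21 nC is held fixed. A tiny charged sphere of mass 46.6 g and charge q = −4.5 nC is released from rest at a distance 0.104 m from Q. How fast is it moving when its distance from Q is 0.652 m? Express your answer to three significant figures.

9.33×10⁻³ m/s

Only the electrostatic force acts, so mechanical energy is conserved: ½mv² = U₁ − U₂ = kQq(1/r₁ − 1/r₂).
U₁ − U₂ = (8.99×10⁹ N·m²/C²)(-6.21×10⁻⁹ C)(-4.50×10⁻⁹ C)(1/0.104 − 1/0.652) = 2.03×10⁻⁶ J.
v = √(2·2.03×10⁻⁶/0.0466) = 9.33×10⁻³ m/s.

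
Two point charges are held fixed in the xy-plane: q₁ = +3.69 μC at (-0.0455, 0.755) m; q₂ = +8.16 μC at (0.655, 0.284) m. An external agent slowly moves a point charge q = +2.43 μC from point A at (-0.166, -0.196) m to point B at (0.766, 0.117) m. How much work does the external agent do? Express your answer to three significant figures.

For quasistatic motion the external work equals the change in potential energy: W_ext = qΔV = q(V_B − V_A).
At A: distances to the source charges are 0.959 m, 0.951 m; V_A = Σ kqᵢ/rᵢ = 1.12×10⁵ V.
At B: distances to the source charges are 1.03 m, 0.201 m; V_B = Σ kqᵢ/rᵢ = 3.98×10⁵ V.
ΔV = V_B − V_A = 2.86×10⁵ V.
W_ext = qΔV = (2.43×10⁻⁶ C)(2.86×10⁵ V) = 0.696 J.

0.696 J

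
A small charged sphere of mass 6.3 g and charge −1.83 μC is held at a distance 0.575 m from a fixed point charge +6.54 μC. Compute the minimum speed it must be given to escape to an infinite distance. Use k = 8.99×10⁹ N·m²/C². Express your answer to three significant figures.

To just escape, total mechanical energy must reach zero at infinity: ½mv²_min + U = 0, so ½mv²_min = −U = |kQq|/r.
|U| = |kQq|/r = (8.99×10⁹ N·m²/C²)(6.54×10⁻⁶)(1.83×10⁻⁶)/(0.575) = 0.187 J.
v_min = √(2|U|/m) = √(2·0.187/6.30×10⁻³) = 7.71 m/s.

7.71 m/s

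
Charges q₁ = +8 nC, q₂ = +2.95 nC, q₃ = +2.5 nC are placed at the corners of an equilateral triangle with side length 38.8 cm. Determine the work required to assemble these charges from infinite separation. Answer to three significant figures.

The work to assemble the configuration equals its total potential energy, U = Σ kqᵢqⱼ/rᵢⱼ over all pairs.
All three pair separations equal the side length, 0.388 m.
U = (5.47×10⁻⁷) + (4.63×10⁻⁷) + (1.71×10⁻⁷) = 1.18×10⁻⁶ J.

1.18×10⁻⁶ J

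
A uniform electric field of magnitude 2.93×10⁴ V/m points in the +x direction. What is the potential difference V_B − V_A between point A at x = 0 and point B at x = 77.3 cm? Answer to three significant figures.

In a uniform field, potential decreases in the direction of E: V_B − V_A = −E·Δx.
V_B − V_A = −(2.93×10⁴ V/m)(0.773 m) = -2.26×10⁴ V.

-2.26×10⁴ V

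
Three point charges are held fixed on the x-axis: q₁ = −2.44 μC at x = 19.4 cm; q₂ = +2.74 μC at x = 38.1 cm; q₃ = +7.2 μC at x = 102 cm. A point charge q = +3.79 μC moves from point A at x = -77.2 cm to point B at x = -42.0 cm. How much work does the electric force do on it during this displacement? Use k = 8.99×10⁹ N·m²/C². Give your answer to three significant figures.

The work done by the electric force is W_field = −ΔU = −q(V_B − V_A) = q(V_A − V_B).
At A: distances to the source charges are 0.966 m, 1.15 m, 1.79 m; V_A = Σ kqᵢ/rᵢ = 3.48×10⁴ V.
At B: distances to the source charges are 0.614 m, 0.801 m, 1.44 m; V_B = Σ kqᵢ/rᵢ = 4.00×10⁴ V.
ΔV = V_B − V_A = 5200 V.
W_field = −qΔV = −(3.79×10⁻⁶ C)(5200 V) = -0.0197 J.

-0.0197 J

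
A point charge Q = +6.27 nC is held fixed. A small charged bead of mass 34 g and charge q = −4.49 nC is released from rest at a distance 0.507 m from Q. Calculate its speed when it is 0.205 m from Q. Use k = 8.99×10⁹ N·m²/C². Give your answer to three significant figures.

6.58×10⁻³ m/s

Only the electrostatic force acts, so mechanical energy is conserved: ½mv² = U₁ − U₂ = kQq(1/r₁ − 1/r₂).
U₁ − U₂ = (8.99×10⁹ N·m²/C²)(6.27×10⁻⁹ C)(-4.49×10⁻⁹ C)(1/0.507 − 1/0.205) = 7.35×10⁻⁷ J.
v = √(2·7.35×10⁻⁷/0.0340) = 6.58×10⁻³ m/s.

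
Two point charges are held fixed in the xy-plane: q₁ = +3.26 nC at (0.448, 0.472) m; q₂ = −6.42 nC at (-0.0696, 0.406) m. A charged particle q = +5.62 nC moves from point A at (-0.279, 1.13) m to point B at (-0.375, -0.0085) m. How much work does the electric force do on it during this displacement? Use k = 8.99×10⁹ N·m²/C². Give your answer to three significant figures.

The work done by the electric force is W_field = −ΔU = −q(V_B − V_A) = q(V_A − V_B).
At A: distances to the source charges are 0.981 m, 0.754 m; V_A = Σ kqᵢ/rᵢ = -46.7 V.
At B: distances to the source charges are 0.953 m, 0.515 m; V_B = Σ kqᵢ/rᵢ = -81.3 V.
ΔV = V_B − V_A = -34.7 V.
W_field = −qΔV = −(5.62×10⁻⁹ C)(-34.7 V) = 1.95×10⁻⁷ J.

1.95×10⁻⁷ J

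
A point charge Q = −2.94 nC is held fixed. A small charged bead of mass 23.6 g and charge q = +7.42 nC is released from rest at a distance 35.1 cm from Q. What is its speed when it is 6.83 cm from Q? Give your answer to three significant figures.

Only the electrostatic force acts, so mechanical energy is conserved: ½mv² = U₁ − U₂ = kQq(1/r₁ − 1/r₂).
U₁ − U₂ = (8.99×10⁹ N·m²/C²)(-2.94×10⁻⁹ C)(7.42×10⁻⁹ C)(1/0.351 − 1/0.0683) = 2.31×10⁻⁶ J.
v = √(2·2.31×10⁻⁶/0.0236) = 0.0140 m/s.

0.0140 m/s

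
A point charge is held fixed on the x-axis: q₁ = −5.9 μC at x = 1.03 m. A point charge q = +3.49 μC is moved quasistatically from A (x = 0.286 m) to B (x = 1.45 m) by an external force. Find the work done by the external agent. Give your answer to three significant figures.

-0.192 J

For quasistatic motion the external work equals the change in potential energy: W_ext = qΔV = q(V_B − V_A).
At A: distance to the source charge is 0.744 m; V_A = kq₁/r = -7.13×10⁴ V.
At B: distance to the source charge is 0.420 m; V_B = kq₁/r = -1.26×10⁵ V.
ΔV = V_B − V_A = -5.50×10⁴ V.
W_ext = qΔV = (3.49×10⁻⁶ C)(-5.50×10⁴ V) = -0.192 J.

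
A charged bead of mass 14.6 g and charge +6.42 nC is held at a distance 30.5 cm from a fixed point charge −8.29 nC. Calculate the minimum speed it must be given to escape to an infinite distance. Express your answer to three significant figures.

0.0147 m/s

To just escape, total mechanical energy must reach zero at infinity: ½mv²_min + U = 0, so ½mv²_min = −U = |kQq|/r.
|U| = |kQq|/r = (8.99×10⁹ N·m²/C²)(8.29×10⁻⁹)(6.42×10⁻⁹)/(0.305) = 1.57×10⁻⁶ J.
v_min = √(2|U|/m) = √(2·1.57×10⁻⁶/0.0146) = 0.0147 m/s.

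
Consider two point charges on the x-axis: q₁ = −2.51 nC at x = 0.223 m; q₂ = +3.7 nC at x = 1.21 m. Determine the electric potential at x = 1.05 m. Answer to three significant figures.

Electric potential is a scalar, so the contributions from each charge add algebraically: V = Σ kqᵢ/rᵢ.
Distances from the field point to each charge: r₁ = 0.827 m, r₂ = 0.160 m.
V = k[(-2.51×10⁻⁹)/(0.827) + (3.70×10⁻⁹)/(0.160)] = 181 V.

181 V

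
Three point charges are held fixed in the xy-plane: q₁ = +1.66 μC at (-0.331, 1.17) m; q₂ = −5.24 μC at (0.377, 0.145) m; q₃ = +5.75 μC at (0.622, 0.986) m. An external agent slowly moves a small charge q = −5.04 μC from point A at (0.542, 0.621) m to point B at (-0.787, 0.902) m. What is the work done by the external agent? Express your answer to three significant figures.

0.143 J

For quasistatic motion the external work equals the change in potential energy: W_ext = qΔV = q(V_B − V_A).
At A: distances to the source charges are 1.03 m, 0.504 m, 0.374 m; V_A = Σ kqᵢ/rᵢ = 5.93×10⁴ V.
At B: distances to the source charges are 0.529 m, 1.39 m, 1.41 m; V_B = Σ kqᵢ/rᵢ = 3.09×10⁴ V.
ΔV = V_B − V_A = -2.84×10⁴ V.
W_ext = qΔV = (-5.04×10⁻⁶ C)(-2.84×10⁴ V) = 0.143 J.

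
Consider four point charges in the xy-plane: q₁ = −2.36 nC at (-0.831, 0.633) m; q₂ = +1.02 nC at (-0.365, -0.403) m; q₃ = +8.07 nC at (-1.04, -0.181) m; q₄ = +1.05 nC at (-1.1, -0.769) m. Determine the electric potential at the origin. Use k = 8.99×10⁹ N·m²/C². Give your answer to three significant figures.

The total potential is the scalar sum of each charge's contribution, V = Σ kqᵢ/rᵢ.
Distances from the field point to each charge: r₁ = 1.04 m, r₂ = 0.544 m, r₃ = 1.06 m, r₄ = 1.34 m.
V = k[(-2.36×10⁻⁹)/(1.04) + (1.02×10⁻⁹)/(0.544) + (8.07×10⁻⁹)/(1.06) + (1.05×10⁻⁹)/(1.34)] = 72.3 V.

72.3 V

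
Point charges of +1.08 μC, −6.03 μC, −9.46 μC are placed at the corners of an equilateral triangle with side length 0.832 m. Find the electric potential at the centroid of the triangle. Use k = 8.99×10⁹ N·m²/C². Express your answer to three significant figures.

-2.70×10⁵ V

Electric potential is a scalar, so the contributions from each charge add algebraically: V = Σ kqᵢ/rᵢ.
The distance from each vertex to the centroid is a/√3 = 0.480 m.
V = k[(1.08×10⁻⁶)/(0.480) + (-6.03×10⁻⁶)/(0.480) + (-9.46×10⁻⁶)/(0.480)] = -2.70×10⁵ V.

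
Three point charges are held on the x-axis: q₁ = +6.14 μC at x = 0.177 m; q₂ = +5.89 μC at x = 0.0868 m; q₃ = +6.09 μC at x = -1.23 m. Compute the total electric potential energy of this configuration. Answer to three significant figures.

4.09 J

The assembly work is the sum of pairwise potential energies, U = Σ_{i<j} kqᵢqⱼ/rᵢⱼ.
Pair separations: r₁₂ = 0.0902 m, r₁₃ = 1.41 m, r₂₃ = 1.32 m.
U = (3.60) + (0.239) + (0.245) = 4.09 J.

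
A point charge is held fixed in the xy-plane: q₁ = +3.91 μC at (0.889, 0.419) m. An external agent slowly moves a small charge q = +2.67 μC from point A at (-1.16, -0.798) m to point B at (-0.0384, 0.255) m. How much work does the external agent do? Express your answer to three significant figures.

0.0603 J

For quasistatic motion the external work equals the change in potential energy: W_ext = qΔV = q(V_B − V_A).
At A: distance to the source charge is 2.38 m; V_A = kq₁/r = 1.47×10⁴ V.
At B: distance to the source charge is 0.942 m; V_B = kq₁/r = 3.73×10⁴ V.
ΔV = V_B − V_A = 2.26×10⁴ V.
W_ext = qΔV = (2.67×10⁻⁶ C)(2.26×10⁴ V) = 0.0603 J.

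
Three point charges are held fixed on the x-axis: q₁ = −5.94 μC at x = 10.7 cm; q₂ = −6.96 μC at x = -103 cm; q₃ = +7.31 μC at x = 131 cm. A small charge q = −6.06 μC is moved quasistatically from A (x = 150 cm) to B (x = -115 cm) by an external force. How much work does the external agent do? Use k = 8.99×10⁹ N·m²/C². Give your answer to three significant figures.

4.97 J

For quasistatic motion the external work equals the change in potential energy: W_ext = qΔV = q(V_B − V_A).
At A: distances to the source charges are 1.39 m, 2.53 m, 0.190 m; V_A = Σ kqᵢ/rᵢ = 2.83×10⁵ V.
At B: distances to the source charges are 1.26 m, 0.120 m, 2.46 m; V_B = Σ kqᵢ/rᵢ = -5.37×10⁵ V.
ΔV = V_B − V_A = -8.20×10⁵ V.
W_ext = qΔV = (-6.06×10⁻⁶ C)(-8.20×10⁵ V) = 4.97 J.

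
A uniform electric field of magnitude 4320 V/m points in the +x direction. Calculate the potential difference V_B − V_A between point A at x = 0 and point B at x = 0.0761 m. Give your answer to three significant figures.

In a uniform field, potential decreases in the direction of E: V_B − V_A = −E·Δx.
V_B − V_A = −(4320 V/m)(0.0761 m) = -329 V.

-329 V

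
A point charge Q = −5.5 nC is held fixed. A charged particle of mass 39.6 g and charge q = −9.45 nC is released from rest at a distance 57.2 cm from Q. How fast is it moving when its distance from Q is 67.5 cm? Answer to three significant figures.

Only the electrostatic force acts, so mechanical energy is conserved: ½mv² = U₁ − U₂ = kQq(1/r₁ − 1/r₂).
U₁ − U₂ = (8.99×10⁹ N·m²/C²)(-5.50×10⁻⁹ C)(-9.45×10⁻⁹ C)(1/0.572 − 1/0.675) = 1.25×10⁻⁷ J.
v = √(2·1.25×10⁻⁷/0.0396) = 2.51×10⁻³ m/s.

2.51×10⁻³ m/s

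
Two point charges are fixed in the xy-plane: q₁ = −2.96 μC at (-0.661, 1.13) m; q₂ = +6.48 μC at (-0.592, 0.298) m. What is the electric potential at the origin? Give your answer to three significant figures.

6.76×10⁴ V

Electric potential is a scalar, so the contributions from each charge add algebraically: V = Σ kqᵢ/rᵢ.
Distances from the field point to each charge: r₁ = 1.31 m, r₂ = 0.663 m.
V = k[(-2.96×10⁻⁶)/(1.31) + (6.48×10⁻⁶)/(0.663)] = 6.76×10⁴ V.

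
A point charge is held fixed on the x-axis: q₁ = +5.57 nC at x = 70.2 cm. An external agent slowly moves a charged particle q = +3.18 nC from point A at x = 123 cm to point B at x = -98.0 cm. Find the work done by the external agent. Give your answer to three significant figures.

-2.07×10⁻⁷ J

For quasistatic motion the external work equals the change in potential energy: W_ext = qΔV = q(V_B − V_A).
At A: distance to the source charge is 0.528 m; V_A = kq₁/r = 94.8 V.
At B: distance to the source charge is 1.68 m; V_B = kq₁/r = 29.8 V.
ΔV = V_B − V_A = -65.1 V.
W_ext = qΔV = (3.18×10⁻⁹ C)(-65.1 V) = -2.07×10⁻⁷ J.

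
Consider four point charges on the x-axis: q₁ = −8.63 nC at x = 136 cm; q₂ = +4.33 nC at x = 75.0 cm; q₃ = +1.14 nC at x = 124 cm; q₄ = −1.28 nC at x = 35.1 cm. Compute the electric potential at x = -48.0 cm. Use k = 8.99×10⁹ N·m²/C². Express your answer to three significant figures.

-18.4 V

The total potential is the scalar sum of each charge's contribution, V = Σ kqᵢ/rᵢ.
Distances from the field point to each charge: r₁ = 1.84 m, r₂ = 1.23 m, r₃ = 1.72 m, r₄ = 0.831 m.
V = k[(-8.63×10⁻⁹)/(1.84) + (4.33×10⁻⁹)/(1.23) + (1.14×10⁻⁹)/(1.72) + (-1.28×10⁻⁹)/(0.831)] = -18.4 V.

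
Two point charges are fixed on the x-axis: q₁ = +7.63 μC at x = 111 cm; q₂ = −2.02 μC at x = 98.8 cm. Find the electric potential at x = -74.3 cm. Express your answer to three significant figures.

Electric potential is a scalar, so the contributions from each charge add algebraically: V = Σ kqᵢ/rᵢ.
Distances from the field point to each charge: r₁ = 1.85 m, r₂ = 1.73 m.
V = k[(7.63×10⁻⁶)/(1.85) + (-2.02×10⁻⁶)/(1.73)] = 2.65×10⁴ V.

2.65×10⁴ V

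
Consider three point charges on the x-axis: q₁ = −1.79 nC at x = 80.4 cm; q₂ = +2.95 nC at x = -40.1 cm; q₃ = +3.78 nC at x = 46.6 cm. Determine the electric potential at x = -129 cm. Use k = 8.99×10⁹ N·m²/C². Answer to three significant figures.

Electric potential is a scalar, so the contributions from each charge add algebraically: V = Σ kqᵢ/rᵢ.
Distances from the field point to each charge: r₁ = 2.09 m, r₂ = 0.889 m, r₃ = 1.76 m.
V = k[(-1.79×10⁻⁹)/(2.09) + (2.95×10⁻⁹)/(0.889) + (3.78×10⁻⁹)/(1.76)] = 41.5 V.

41.5 V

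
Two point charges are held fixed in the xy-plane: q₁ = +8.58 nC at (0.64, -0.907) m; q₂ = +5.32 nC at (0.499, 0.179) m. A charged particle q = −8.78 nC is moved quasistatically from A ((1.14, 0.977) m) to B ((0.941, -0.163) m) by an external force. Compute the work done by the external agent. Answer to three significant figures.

-8.38×10⁻⁷ J

For quasistatic motion the external work equals the change in potential energy: W_ext = qΔV = q(V_B − V_A).
At A: distances to the source charges are 1.95 m, 1.02 m; V_A = Σ kqᵢ/rᵢ = 86.3 V.
At B: distances to the source charges are 0.803 m, 0.559 m; V_B = Σ kqᵢ/rᵢ = 182 V.
ΔV = V_B − V_A = 95.4 V.
W_ext = qΔV = (-8.78×10⁻⁹ C)(95.4 V) = -8.38×10⁻⁷ J.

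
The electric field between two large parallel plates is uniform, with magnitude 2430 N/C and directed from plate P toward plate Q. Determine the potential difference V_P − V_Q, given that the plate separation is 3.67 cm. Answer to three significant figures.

89.2 V

In a uniform field, potential decreases in the direction of E: ΔV = −E·d for a displacement d parallel to E.
Going from Q to P is a displacement of 3.67 cm opposite to the field, so V_P − V_Q = +Ed = 89.2 V.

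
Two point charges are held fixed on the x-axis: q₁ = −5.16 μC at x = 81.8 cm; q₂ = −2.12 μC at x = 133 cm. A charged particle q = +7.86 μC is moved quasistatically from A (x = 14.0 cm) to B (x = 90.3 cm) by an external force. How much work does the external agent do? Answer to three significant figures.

-3.98 J

For quasistatic motion the external work equals the change in potential energy: W_ext = qΔV = q(V_B − V_A).
At A: distances to the source charges are 0.678 m, 1.19 m; V_A = Σ kqᵢ/rᵢ = -8.44×10⁴ V.
At B: distances to the source charges are 0.0850 m, 0.427 m; V_B = Σ kqᵢ/rᵢ = -5.90×10⁵ V.
ΔV = V_B − V_A = -5.06×10⁵ V.
W_ext = qΔV = (7.86×10⁻⁶ C)(-5.06×10⁵ V) = -3.98 J.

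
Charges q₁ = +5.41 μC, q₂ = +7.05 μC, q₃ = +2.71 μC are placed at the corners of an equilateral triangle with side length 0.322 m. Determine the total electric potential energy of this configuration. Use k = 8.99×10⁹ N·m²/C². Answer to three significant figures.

The assembly work is the sum of pairwise potential energies, U = Σ_{i<j} kqᵢqⱼ/rᵢⱼ.
All three pair separations equal the side length, 0.322 m.
U = (1.06) + (0.409) + (0.533) = 2.01 J.

2.01 J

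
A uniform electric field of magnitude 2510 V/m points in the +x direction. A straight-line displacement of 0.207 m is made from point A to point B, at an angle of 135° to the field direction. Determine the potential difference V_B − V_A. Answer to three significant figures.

Only the component of displacement along E changes the potential: ΔV = −E·d·cosθ.
ΔV = −(2510 V/m)(0.207 m)cos135° = 367 V.

367 V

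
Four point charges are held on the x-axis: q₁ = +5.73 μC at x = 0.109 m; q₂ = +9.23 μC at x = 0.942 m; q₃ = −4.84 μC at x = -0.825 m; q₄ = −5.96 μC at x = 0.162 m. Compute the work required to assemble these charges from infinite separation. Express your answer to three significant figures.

-6.09 J

The assembly work is the sum of pairwise potential energies, U = Σ_{i<j} kqᵢqⱼ/rᵢⱼ.
Pair separations: r₁₂ = 0.833 m, r₁₃ = 0.934 m, r₁₄ = 0.0530 m, r₂₃ = 1.77 m, r₂₄ = 0.780 m, r₃₄ = 0.987 m.
Summing all 6 pair terms gives U = -6.09 J.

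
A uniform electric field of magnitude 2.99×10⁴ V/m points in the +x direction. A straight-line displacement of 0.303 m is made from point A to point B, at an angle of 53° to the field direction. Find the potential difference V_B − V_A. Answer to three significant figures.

-5450 V

Only the component of displacement along E changes the potential: ΔV = −E·d·cosθ.
ΔV = −(2.99×10⁴ V/m)(0.303 m)cos53° = -5450 V.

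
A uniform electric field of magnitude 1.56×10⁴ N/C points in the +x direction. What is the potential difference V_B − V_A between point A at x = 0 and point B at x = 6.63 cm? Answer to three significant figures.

In a uniform field, potential decreases in the direction of E: V_B − V_A = −E·Δx.
V_B − V_A = −(1.56×10⁴ V/m)(0.0663 m) = -1030 V.

-1030 V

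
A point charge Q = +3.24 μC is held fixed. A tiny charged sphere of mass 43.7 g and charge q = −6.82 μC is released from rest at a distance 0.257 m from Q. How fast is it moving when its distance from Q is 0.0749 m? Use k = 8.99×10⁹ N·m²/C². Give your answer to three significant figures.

9.27 m/s

Only the electrostatic force acts, so mechanical energy is conserved: ½mv² = U₁ − U₂ = kQq(1/r₁ − 1/r₂).
U₁ − U₂ = (8.99×10⁹ N·m²/C²)(3.24×10⁻⁶ C)(-6.82×10⁻⁶ C)(1/0.257 − 1/0.0749) = 1.88 J.
v = √(2·1.88/0.0437) = 9.27 m/s.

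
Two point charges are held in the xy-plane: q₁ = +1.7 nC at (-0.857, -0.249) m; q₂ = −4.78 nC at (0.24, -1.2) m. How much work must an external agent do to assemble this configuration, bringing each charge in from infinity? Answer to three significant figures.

-5.03×10⁻⁸ J

The work to assemble the configuration equals its total potential energy, U = Σ kqᵢqⱼ/rᵢⱼ over all pairs.
Pair separations: r₁₂ = 1.45 m.
U = (-5.03×10⁻⁸) = -5.03×10⁻⁸ J.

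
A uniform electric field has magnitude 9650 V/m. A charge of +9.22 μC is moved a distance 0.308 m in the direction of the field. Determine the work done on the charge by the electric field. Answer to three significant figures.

The potential change for a displacement 0.308 m in the direction of the field is ΔV = −Ed = -2970 V.
W_field = −qΔV = 0.0274 J.

0.0274 J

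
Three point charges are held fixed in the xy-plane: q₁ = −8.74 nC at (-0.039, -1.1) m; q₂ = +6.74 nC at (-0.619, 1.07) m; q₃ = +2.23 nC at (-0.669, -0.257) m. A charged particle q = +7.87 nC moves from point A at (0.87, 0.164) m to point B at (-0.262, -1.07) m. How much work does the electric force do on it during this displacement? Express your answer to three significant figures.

2.33×10⁻⁶ J

The work done by the electric force is W_field = −ΔU = −q(V_B − V_A) = q(V_A − V_B).
At A: distances to the source charges are 1.56 m, 1.74 m, 1.60 m; V_A = Σ kqᵢ/rᵢ = -3.14 V.
At B: distances to the source charges are 0.225 m, 2.17 m, 0.909 m; V_B = Σ kqᵢ/rᵢ = -299 V.
ΔV = V_B − V_A = -296 V.
W_field = −qΔV = −(7.87×10⁻⁹ C)(-296 V) = 2.33×10⁻⁶ J.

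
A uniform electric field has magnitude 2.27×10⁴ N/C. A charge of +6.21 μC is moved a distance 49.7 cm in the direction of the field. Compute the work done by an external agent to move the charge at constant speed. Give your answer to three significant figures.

-0.0701 J

The potential change for a displacement 49.7 cm in the direction of the field is ΔV = −Ed = -1.13×10⁴ V.
W_ext = qΔV = -0.0701 J.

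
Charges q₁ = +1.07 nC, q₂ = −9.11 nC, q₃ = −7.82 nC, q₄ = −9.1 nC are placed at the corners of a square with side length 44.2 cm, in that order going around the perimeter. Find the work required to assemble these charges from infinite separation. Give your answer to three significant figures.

The assembly work is the sum of pairwise potential energies, U = Σ_{i<j} kqᵢqⱼ/rᵢⱼ.
The four side pairs have separation 0.442 m and the two diagonal pairs 0.625 m.
Summing all 6 pair terms gives U = 3.57×10⁻⁶ J.

3.57×10⁻⁶ J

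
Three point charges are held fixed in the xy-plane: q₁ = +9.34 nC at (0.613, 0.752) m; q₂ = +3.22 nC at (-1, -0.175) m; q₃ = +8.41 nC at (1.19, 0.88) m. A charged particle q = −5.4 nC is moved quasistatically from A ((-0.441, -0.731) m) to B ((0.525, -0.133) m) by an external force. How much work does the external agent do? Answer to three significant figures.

-3.24×10⁻⁷ J

For quasistatic motion the external work equals the change in potential energy: W_ext = qΔV = q(V_B − V_A).
At A: distances to the source charges are 1.82 m, 0.788 m, 2.29 m; V_A = Σ kqᵢ/rᵢ = 116 V.
At B: distances to the source charges are 0.889 m, 1.53 m, 1.21 m; V_B = Σ kqᵢ/rᵢ = 176 V.
ΔV = V_B − V_A = 59.9 V.
W_ext = qΔV = (-5.40×10⁻⁹ C)(59.9 V) = -3.24×10⁻⁷ J.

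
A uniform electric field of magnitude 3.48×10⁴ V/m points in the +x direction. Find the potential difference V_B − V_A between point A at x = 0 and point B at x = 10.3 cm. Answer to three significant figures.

In a uniform field, potential decreases in the direction of E: V_B − V_A = −E·Δx.
V_B − V_A = −(3.48×10⁴ V/m)(0.103 m) = -3580 V.

-3580 V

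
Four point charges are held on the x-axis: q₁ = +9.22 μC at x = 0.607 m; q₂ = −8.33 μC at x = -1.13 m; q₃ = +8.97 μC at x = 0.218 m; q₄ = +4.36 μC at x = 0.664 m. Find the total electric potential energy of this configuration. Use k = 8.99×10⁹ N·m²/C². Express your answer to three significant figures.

The assembly work is the sum of pairwise potential energies, U = Σ_{i<j} kqᵢqⱼ/rᵢⱼ.
Pair separations: r₁₂ = 1.74 m, r₁₃ = 0.389 m, r₁₄ = 0.0570 m, r₂₃ = 1.35 m, r₂₄ = 1.79 m, r₃₄ = 0.446 m.
Summing all 6 pair terms gives U = 7.96 J.

7.96 J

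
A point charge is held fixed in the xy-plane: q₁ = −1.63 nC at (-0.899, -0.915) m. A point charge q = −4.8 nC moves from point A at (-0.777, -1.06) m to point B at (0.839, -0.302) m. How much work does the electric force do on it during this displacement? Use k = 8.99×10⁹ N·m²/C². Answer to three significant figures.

3.33×10⁻⁷ J

The work done by the electric force is W_field = −ΔU = −q(V_B − V_A) = q(V_A − V_B).
At A: distance to the source charge is 0.189 m; V_A = kq₁/r = -77.3 V.
At B: distance to the source charge is 1.84 m; V_B = kq₁/r = -7.95 V.
ΔV = V_B − V_A = 69.4 V.
W_field = −qΔV = −(-4.80×10⁻⁹ C)(69.4 V) = 3.33×10⁻⁷ J.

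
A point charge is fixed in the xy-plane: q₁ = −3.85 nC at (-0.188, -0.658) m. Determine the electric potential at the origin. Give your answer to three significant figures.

The total potential is the scalar sum of each charge's contribution, V = Σ kqᵢ/rᵢ.
Distances from the field point to each charge: r₁ = 0.684 m.
V = k[(-3.85×10⁻⁹)/(0.684)] = -50.6 V.

-50.6 V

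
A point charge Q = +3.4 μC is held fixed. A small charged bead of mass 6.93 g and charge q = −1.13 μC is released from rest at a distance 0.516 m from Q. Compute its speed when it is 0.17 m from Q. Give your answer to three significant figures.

Only the electrostatic force acts, so mechanical energy is conserved: ½mv² = U₁ − U₂ = kQq(1/r₁ − 1/r₂).
U₁ − U₂ = (8.99×10⁹ N·m²/C²)(3.40×10⁻⁶ C)(-1.13×10⁻⁶ C)(1/0.516 − 1/0.170) = 0.136 J.
v = √(2·0.136/6.93×10⁻³) = 6.27 m/s.

6.27 m/s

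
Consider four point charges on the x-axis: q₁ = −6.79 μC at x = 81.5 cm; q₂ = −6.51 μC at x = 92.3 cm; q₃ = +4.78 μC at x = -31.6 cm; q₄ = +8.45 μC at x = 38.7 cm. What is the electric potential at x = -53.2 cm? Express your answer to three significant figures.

1.96×10⁵ V

The total potential is the scalar sum of each charge's contribution, V = Σ kqᵢ/rᵢ.
Distances from the field point to each charge: r₁ = 1.35 m, r₂ = 1.46 m, r₃ = 0.216 m, r₄ = 0.919 m.
V = k[(-6.79×10⁻⁶)/(1.35) + (-6.51×10⁻⁶)/(1.46) + (4.78×10⁻⁶)/(0.216) + (8.45×10⁻⁶)/(0.919)] = 1.96×10⁵ V.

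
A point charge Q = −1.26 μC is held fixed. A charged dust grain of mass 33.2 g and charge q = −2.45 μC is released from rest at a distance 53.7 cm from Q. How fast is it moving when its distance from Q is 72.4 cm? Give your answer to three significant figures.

Only the electrostatic force acts, so mechanical energy is conserved: ½mv² = U₁ − U₂ = kQq(1/r₁ − 1/r₂).
U₁ − U₂ = (8.99×10⁹ N·m²/C²)(-1.26×10⁻⁶ C)(-2.45×10⁻⁶ C)(1/0.537 − 1/0.724) = 0.0133 J.
v = √(2·0.0133/0.0332) = 0.897 m/s.

0.897 m/s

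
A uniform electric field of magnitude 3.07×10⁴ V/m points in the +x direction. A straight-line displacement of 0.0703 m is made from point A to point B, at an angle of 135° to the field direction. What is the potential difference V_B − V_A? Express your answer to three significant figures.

Only the component of displacement along E changes the potential: ΔV = −E·d·cosθ.
ΔV = −(3.07×10⁴ V/m)(0.0703 m)cos135° = 1530 V.

1530 V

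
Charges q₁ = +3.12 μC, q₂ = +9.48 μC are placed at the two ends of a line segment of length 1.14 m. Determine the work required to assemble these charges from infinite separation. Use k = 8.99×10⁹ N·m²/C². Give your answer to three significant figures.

The assembly work is the sum of pairwise potential energies, U = Σ_{i<j} kqᵢqⱼ/rᵢⱼ.
The separation is r = 1.14 m.
U = (0.233) = 0.233 J.

0.233 J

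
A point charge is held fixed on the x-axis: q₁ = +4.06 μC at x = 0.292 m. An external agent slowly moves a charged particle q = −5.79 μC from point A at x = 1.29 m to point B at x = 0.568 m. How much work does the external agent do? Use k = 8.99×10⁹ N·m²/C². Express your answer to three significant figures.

-0.554 J

For quasistatic motion the external work equals the change in potential energy: W_ext = qΔV = q(V_B − V_A).
At A: distance to the source charge is 0.998 m; V_A = kq₁/r = 3.66×10⁴ V.
At B: distance to the source charge is 0.276 m; V_B = kq₁/r = 1.32×10⁵ V.
ΔV = V_B − V_A = 9.57×10⁴ V.
W_ext = qΔV = (-5.79×10⁻⁶ C)(9.57×10⁴ V) = -0.554 J.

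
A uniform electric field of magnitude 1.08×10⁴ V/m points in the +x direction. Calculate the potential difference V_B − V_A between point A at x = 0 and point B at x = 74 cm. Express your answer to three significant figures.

-7990 V

In a uniform field, potential decreases in the direction of E: V_B − V_A = −E·Δx.
V_B − V_A = −(1.08×10⁴ V/m)(0.740 m) = -7990 V.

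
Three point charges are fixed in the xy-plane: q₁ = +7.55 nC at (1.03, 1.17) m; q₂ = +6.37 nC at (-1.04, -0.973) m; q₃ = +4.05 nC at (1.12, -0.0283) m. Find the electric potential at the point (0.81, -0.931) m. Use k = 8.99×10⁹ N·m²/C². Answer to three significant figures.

101 V

The total potential is the scalar sum of each charge's contribution, V = Σ kqᵢ/rᵢ.
Distances from the field point to each charge: r₁ = 2.11 m, r₂ = 1.85 m, r₃ = 0.954 m.
V = k[(7.55×10⁻⁹)/(2.11) + (6.37×10⁻⁹)/(1.85) + (4.05×10⁻⁹)/(0.954)] = 101 V.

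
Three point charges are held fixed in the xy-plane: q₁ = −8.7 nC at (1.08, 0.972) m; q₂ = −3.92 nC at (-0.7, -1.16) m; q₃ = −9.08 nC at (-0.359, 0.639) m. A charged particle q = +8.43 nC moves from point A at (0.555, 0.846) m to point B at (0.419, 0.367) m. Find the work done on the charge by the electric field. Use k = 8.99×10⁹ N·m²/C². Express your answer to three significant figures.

-3.53×10⁻⁷ J

The work done by the electric force is W_field = −ΔU = −q(V_B − V_A) = q(V_A − V_B).
At A: distances to the source charges are 0.540 m, 2.37 m, 0.937 m; V_A = Σ kqᵢ/rᵢ = -247 V.
At B: distances to the source charges are 0.896 m, 1.89 m, 0.824 m; V_B = Σ kqᵢ/rᵢ = -205 V.
ΔV = V_B − V_A = 41.9 V.
W_field = −qΔV = −(8.43×10⁻⁹ C)(41.9 V) = -3.53×10⁻⁷ J.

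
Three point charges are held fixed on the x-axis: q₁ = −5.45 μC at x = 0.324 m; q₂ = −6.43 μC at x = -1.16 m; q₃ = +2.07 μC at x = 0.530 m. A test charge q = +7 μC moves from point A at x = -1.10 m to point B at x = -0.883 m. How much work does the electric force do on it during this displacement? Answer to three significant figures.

-5.25 J

The work done by the electric force is W_field = −ΔU = −q(V_B − V_A) = q(V_A − V_B).
At A: distances to the source charges are 1.42 m, 0.0600 m, 1.63 m; V_A = Σ kqᵢ/rᵢ = -9.86×10⁵ V.
At B: distances to the source charges are 1.21 m, 0.277 m, 1.41 m; V_B = Σ kqᵢ/rᵢ = -2.36×10⁵ V.
ΔV = V_B − V_A = 7.50×10⁵ V.
W_field = −qΔV = −(7.00×10⁻⁶ C)(7.50×10⁵ V) = -5.25 J.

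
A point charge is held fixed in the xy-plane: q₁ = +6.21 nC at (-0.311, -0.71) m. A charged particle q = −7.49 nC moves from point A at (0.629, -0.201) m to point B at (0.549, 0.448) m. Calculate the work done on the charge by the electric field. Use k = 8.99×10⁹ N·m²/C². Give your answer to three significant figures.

-1.01×10⁻⁷ J

The work done by the electric force is W_field = −ΔU = −q(V_B − V_A) = q(V_A − V_B).
At A: distance to the source charge is 1.07 m; V_A = kq₁/r = 52.2 V.
At B: distance to the source charge is 1.44 m; V_B = kq₁/r = 38.7 V.
ΔV = V_B − V_A = -13.5 V.
W_field = −qΔV = −(-7.49×10⁻⁹ C)(-13.5 V) = -1.01×10⁻⁷ J.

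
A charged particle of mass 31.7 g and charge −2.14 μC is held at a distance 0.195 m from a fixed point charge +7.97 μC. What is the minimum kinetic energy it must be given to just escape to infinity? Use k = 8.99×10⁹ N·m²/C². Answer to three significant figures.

To just escape, total mechanical energy must reach zero at infinity: ½mv²_min + U = 0, so ½mv²_min = −U = |kQq|/r.
|U| = |kQq|/r = (8.99×10⁹ N·m²/C²)(7.97×10⁻⁶)(2.14×10⁻⁶)/(0.195) = 0.786 J.

0.786 J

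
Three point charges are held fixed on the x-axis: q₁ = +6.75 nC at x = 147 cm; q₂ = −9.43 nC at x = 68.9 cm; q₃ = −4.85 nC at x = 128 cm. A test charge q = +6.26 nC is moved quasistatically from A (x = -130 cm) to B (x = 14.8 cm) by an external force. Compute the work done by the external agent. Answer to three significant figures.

-6.99×10⁻⁷ J

For quasistatic motion the external work equals the change in potential energy: W_ext = qΔV = q(V_B − V_A).
At A: distances to the source charges are 2.77 m, 1.99 m, 2.58 m; V_A = Σ kqᵢ/rᵢ = -37.6 V.
At B: distances to the source charges are 1.32 m, 0.541 m, 1.13 m; V_B = Σ kqᵢ/rᵢ = -149 V.
ΔV = V_B − V_A = -112 V.
W_ext = qΔV = (6.26×10⁻⁹ C)(-112 V) = -6.99×10⁻⁷ J.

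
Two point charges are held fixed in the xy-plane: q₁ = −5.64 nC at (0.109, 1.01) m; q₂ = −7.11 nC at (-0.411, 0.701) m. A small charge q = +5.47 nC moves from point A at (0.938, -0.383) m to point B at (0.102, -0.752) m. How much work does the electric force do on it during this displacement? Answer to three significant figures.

The work done by the electric force is W_field = −ΔU = −q(V_B − V_A) = q(V_A − V_B).
At A: distances to the source charges are 1.62 m, 1.73 m; V_A = Σ kqᵢ/rᵢ = -68.2 V.
At B: distances to the source charges are 1.76 m, 1.54 m; V_B = Σ kqᵢ/rᵢ = -70.3 V.
ΔV = V_B − V_A = -2.04 V.
W_field = −qΔV = −(5.47×10⁻⁹ C)(-2.04 V) = 1.12×10⁻⁸ J.

1.12×10⁻⁸ J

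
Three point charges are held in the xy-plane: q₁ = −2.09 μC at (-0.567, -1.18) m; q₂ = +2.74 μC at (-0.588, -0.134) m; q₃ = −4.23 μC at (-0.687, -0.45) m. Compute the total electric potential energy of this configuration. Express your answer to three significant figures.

The work to assemble the configuration equals its total potential energy, U = Σ kqᵢqⱼ/rᵢⱼ over all pairs.
Pair separations: r₁₂ = 1.05 m, r₁₃ = 0.740 m, r₂₃ = 0.331 m.
U = (-0.0492) + (0.107) + (-0.315) = -0.256 J.

-0.256 J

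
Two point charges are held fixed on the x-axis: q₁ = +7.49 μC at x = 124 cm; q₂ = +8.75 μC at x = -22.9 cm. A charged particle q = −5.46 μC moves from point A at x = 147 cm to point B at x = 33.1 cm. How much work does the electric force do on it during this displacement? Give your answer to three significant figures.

The work done by the electric force is W_field = −ΔU = −q(V_B − V_A) = q(V_A − V_B).
At A: distances to the source charges are 0.230 m, 1.70 m; V_A = Σ kqᵢ/rᵢ = 3.39×10⁵ V.
At B: distances to the source charges are 0.909 m, 0.560 m; V_B = Σ kqᵢ/rᵢ = 2.15×10⁵ V.
ΔV = V_B − V_A = -1.25×10⁵ V.
W_field = −qΔV = −(-5.46×10⁻⁶ C)(-1.25×10⁵ V) = -0.680 J.

-0.680 J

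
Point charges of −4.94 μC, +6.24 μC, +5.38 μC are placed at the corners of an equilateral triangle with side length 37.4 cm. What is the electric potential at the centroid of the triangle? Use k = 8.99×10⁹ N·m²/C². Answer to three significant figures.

2.78×10⁵ V

The total potential is the scalar sum of each charge's contribution, V = Σ kqᵢ/rᵢ.
The distance from each vertex to the centroid is a/√3 = 0.216 m.
V = k[(-4.94×10⁻⁶)/(0.216) + (6.24×10⁻⁶)/(0.216) + (5.38×10⁻⁶)/(0.216)] = 2.78×10⁵ V.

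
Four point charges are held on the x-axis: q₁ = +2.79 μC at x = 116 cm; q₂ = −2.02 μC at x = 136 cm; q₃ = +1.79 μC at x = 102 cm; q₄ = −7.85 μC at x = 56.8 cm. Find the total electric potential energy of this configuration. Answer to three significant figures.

-0.460 J

The work to assemble the configuration equals its total potential energy, U = Σ kqᵢqⱼ/rᵢⱼ over all pairs.
Pair separations: r₁₂ = 0.200 m, r₁₃ = 0.140 m, r₁₄ = 0.592 m, r₂₃ = 0.340 m, r₂₄ = 0.792 m, r₃₄ = 0.452 m.
Summing all 6 pair terms gives U = -0.460 J.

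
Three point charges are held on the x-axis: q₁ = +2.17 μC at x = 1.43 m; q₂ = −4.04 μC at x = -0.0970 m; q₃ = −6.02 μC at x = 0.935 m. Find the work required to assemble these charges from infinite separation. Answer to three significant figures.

-0.0770 J

The assembly work is the sum of pairwise potential energies, U = Σ_{i<j} kqᵢqⱼ/rᵢⱼ.
Pair separations: r₁₂ = 1.53 m, r₁₃ = 0.495 m, r₂₃ = 1.03 m.
U = (-0.0516) + (-0.237) + (0.212) = -0.0770 J.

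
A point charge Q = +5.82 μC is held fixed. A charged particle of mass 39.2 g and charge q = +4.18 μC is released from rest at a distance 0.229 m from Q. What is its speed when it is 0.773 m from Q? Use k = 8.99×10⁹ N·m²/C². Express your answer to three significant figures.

5.86 m/s

Only the electrostatic force acts, so mechanical energy is conserved: ½mv² = U₁ − U₂ = kQq(1/r₁ − 1/r₂).
U₁ − U₂ = (8.99×10⁹ N·m²/C²)(5.82×10⁻⁶ C)(4.18×10⁻⁶ C)(1/0.229 − 1/0.773) = 0.672 J.
v = √(2·0.672/0.0392) = 5.86 m/s.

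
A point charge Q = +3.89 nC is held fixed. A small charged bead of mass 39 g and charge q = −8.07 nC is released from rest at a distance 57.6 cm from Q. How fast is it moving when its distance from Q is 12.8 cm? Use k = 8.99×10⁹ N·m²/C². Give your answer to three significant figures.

9.38×10⁻³ m/s

Only the electrostatic force acts, so mechanical energy is conserved: ½mv² = U₁ − U₂ = kQq(1/r₁ − 1/r₂).
U₁ − U₂ = (8.99×10⁹ N·m²/C²)(3.89×10⁻⁹ C)(-8.07×10⁻⁹ C)(1/0.576 − 1/0.128) = 1.71×10⁻⁶ J.
v = √(2·1.71×10⁻⁶/0.0390) = 9.38×10⁻³ m/s.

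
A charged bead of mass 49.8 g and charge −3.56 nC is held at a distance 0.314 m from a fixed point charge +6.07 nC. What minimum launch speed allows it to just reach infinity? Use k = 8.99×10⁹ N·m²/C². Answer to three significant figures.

4.98×10⁻³ m/s

To just escape, total mechanical energy must reach zero at infinity: ½mv²_min + U = 0, so ½mv²_min = −U = |kQq|/r.
|U| = |kQq|/r = (8.99×10⁹ N·m²/C²)(6.07×10⁻⁹)(3.56×10⁻⁹)/(0.314) = 6.19×10⁻⁷ J.
v_min = √(2|U|/m) = √(2·6.19×10⁻⁷/0.0498) = 4.98×10⁻³ m/s.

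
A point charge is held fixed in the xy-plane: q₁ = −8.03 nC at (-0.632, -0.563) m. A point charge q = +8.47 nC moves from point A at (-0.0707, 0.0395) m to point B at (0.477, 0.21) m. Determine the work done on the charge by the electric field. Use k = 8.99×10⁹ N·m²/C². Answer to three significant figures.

-2.90×10⁻⁷ J

The work done by the electric force is W_field = −ΔU = −q(V_B − V_A) = q(V_A − V_B).
At A: distance to the source charge is 0.823 m; V_A = kq₁/r = -87.7 V.
At B: distance to the source charge is 1.35 m; V_B = kq₁/r = -53.4 V.
ΔV = V_B − V_A = 34.3 V.
W_field = −qΔV = −(8.47×10⁻⁹ C)(34.3 V) = -2.90×10⁻⁷ J.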